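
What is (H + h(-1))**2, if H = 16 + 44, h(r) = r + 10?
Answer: 4761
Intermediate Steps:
h(r) = 10 + r
H = 60
(H + h(-1))**2 = (60 + (10 - 1))**2 = (60 + 9)**2 = 69**2 = 4761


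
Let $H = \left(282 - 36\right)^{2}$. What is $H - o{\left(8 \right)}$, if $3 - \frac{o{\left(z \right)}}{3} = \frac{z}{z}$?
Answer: $60510$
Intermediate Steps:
$o{\left(z \right)} = 6$ ($o{\left(z \right)} = 9 - 3 \frac{z}{z} = 9 - 3 = 6$)
$H = 60516$ ($H = 246^{2} = 60516$)
$H - o{\left(8 \right)} = 60516 - 6 = 60510$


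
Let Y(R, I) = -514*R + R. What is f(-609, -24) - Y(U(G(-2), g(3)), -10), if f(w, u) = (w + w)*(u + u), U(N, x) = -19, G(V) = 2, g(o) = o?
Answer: 48717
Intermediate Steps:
Y(R, I) = -513*R
f(w, u) = 4*u*w (f(w, u) = (2*w)*(2*u) = 4*u*w)
f(-609, -24) - Y(U(G(-2), g(3)), -10) = 4*(-24)*(-609) - (-513)*(-19) = 58464 - 1*9747 = 58464 - 9747 = 48717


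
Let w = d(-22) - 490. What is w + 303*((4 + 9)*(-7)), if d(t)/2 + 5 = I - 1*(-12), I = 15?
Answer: -28019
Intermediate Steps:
d(t) = 44 (d(t) = -10 + 2*(15 - 1*(-12)) = -10 + 2*(15 + 12) = -10 + 2*27 = -10 + 54 = 44)
w = -446 (w = 44 - 490 = -446)
w + 303*((4 + 9)*(-7)) = -446 + 303*((4 + 9)*(-7)) = -446 + 303*(13*(-7)) = -446 + 303*(-91) = -446 - 27573 = -28019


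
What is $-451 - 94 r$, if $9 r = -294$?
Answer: $\frac{7859}{3} \approx 2619.7$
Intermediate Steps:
$r = - \frac{98}{3}$ ($r = \frac{1}{9} \left(-294\right) = - \frac{98}{3} \approx -32.667$)
$-451 - 94 r = -451 - - \frac{9212}{3} = -451 + \frac{9212}{3} = \frac{7859}{3}$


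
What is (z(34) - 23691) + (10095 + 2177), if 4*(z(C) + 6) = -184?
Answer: -11471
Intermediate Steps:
z(C) = -52 (z(C) = -6 + (¼)*(-184) = -6 - 46 = -52)
(z(34) - 23691) + (10095 + 2177) = (-52 - 23691) + (10095 + 2177) = -23743 + 12272 = -11471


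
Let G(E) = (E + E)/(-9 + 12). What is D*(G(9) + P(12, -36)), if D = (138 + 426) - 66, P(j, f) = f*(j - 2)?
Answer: -176292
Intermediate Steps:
P(j, f) = f*(-2 + j)
D = 498 (D = 564 - 66 = 498)
G(E) = 2*E/3 (G(E) = (2*E)/3 = (2*E)*(⅓) = 2*E/3)
D*(G(9) + P(12, -36)) = 498*((⅔)*9 - 36*(-2 + 12)) = 498*(6 - 36*10) = 498*(6 - 360) = 498*(-354) = -176292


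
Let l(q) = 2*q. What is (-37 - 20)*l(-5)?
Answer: 570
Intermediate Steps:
(-37 - 20)*l(-5) = (-37 - 20)*(2*(-5)) = -57*(-10) = 570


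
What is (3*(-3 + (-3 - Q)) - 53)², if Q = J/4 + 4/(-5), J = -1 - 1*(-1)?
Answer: 117649/25 ≈ 4706.0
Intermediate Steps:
J = 0 (J = -1 + 1 = 0)
Q = -⅘ (Q = 0/4 + 4/(-5) = 0*(¼) + 4*(-⅕) = 0 - ⅘ = -⅘ ≈ -0.80000)
(3*(-3 + (-3 - Q)) - 53)² = (3*(-3 + (-3 - 1*(-⅘))) - 53)² = (3*(-3 + (-3 + ⅘)) - 53)² = (3*(-3 - 11/5) - 53)² = (3*(-26/5) - 53)² = (-78/5 - 53)² = (-343/5)² = 117649/25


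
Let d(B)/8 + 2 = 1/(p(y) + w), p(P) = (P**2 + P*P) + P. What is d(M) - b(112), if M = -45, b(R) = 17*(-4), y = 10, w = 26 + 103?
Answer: 17636/339 ≈ 52.024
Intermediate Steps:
w = 129
p(P) = P + 2*P**2 (p(P) = (P**2 + P**2) + P = 2*P**2 + P = P + 2*P**2)
b(R) = -68
d(B) = -5416/339 (d(B) = -16 + 8/(10*(1 + 2*10) + 129) = -16 + 8/(10*(1 + 20) + 129) = -16 + 8/(10*21 + 129) = -16 + 8/(210 + 129) = -16 + 8/339 = -5416/339)
d(M) - b(112) = -5416/339 - 1*(-68) = -5416/339 + 68 = 17636/339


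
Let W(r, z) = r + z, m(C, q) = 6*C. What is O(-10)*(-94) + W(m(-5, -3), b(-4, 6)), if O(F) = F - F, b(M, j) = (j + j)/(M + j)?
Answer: -24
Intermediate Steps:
b(M, j) = 2*j/(M + j) (b(M, j) = (2*j)/(M + j) = 2*j/(M + j))
O(F) = 0
O(-10)*(-94) + W(m(-5, -3), b(-4, 6)) = 0*(-94) + (6*(-5) + 2*6/(-4 + 6)) = 0 + (-30 + 2*6/2) = 0 + (-30 + 2*6*(½)) = 0 + (-30 + 6) = 0 - 24 = -24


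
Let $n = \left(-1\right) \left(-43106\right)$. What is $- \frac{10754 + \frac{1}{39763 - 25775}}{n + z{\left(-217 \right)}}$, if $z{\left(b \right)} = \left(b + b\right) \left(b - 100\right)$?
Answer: $- \frac{150426953}{2527407792} \approx -0.059518$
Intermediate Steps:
$n = 43106$
$z{\left(b \right)} = 2 b \left(-100 + b\right)$
$- \frac{10754 + \frac{1}{39763 - 25775}}{n + z{\left(-217 \right)}} = - \frac{10754 + \frac{1}{39763 - 25775}}{43106 + 2 \left(-217\right) \left(-100 - 217\right)} = - \frac{10754 + \frac{1}{13988}}{43106 + 2 \left(-217\right) \left(-317\right)} = - \frac{10754 + \frac{1}{13988}}{43106 + 137578} = - \frac{150426953}{13988 \cdot 180684} = \left(-1\right) \frac{150426953}{2527407792} = - \frac{150426953}{2527407792}$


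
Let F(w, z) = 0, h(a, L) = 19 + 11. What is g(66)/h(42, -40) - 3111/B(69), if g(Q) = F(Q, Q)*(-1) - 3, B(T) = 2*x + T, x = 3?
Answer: -2079/50 ≈ -41.580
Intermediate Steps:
h(a, L) = 30
B(T) = 6 + T (B(T) = 2*3 + T = 6 + T)
g(Q) = -3 (g(Q) = 0*(-1) - 3 = 0 - 3 = -3)
g(66)/h(42, -40) - 3111/B(69) = -3/30 - 3111/(6 + 69) = -3*1/30 - 3111/75 = -⅒ - 3111*1/75 = -⅒ - 1037/25 = -2079/50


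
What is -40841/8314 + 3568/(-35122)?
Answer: -732040977/146002154 ≈ -5.0139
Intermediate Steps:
-40841/8314 + 3568/(-35122) = -40841*1/8314 + 3568*(-1/35122) = -40841/8314 - 1784/17561 = -732040977/146002154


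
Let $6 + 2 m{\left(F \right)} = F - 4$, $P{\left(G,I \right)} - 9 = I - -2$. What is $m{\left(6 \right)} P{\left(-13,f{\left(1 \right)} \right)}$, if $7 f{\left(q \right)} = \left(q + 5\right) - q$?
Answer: $- \frac{164}{7} \approx -23.429$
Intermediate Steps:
$f{\left(q \right)} = \frac{5}{7}$ ($f{\left(q \right)} = \frac{\left(q + 5\right) - q}{7} = \frac{\left(5 + q\right) - q}{7} = \frac{1}{7} \cdot 5 = \frac{5}{7}$)
$P{\left(G,I \right)} = 11 + I$ ($P{\left(G,I \right)} = 9 + \left(I - -2\right) = 9 + \left(I + 2\right) = 9 + \left(2 + I\right) = 11 + I$)
$m{\left(F \right)} = -5 + \frac{F}{2}$ ($m{\left(F \right)} = -3 + \frac{F - 4}{2} = -3 + \frac{-4 + F}{2} = -3 + \left(-2 + \frac{F}{2}\right) = -5 + \frac{F}{2}$)
$m{\left(6 \right)} P{\left(-13,f{\left(1 \right)} \right)} = \left(-5 + \frac{1}{2} \cdot 6\right) \left(11 + \frac{5}{7}\right) = \left(-5 + 3\right) \frac{82}{7} = \left(-2\right) \frac{82}{7} = - \frac{164}{7}$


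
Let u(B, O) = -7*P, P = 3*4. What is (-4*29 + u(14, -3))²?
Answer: 40000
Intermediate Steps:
P = 12
u(B, O) = -84 (u(B, O) = -7*12 = -84)
(-4*29 + u(14, -3))² = (-4*29 - 84)² = (-116 - 84)² = (-200)² = 40000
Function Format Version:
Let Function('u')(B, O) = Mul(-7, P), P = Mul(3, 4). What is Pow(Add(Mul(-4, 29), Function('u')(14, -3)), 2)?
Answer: 40000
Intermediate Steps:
P = 12
Function('u')(B, O) = -84 (Function('u')(B, O) = Mul(-7, 12) = -84)
Pow(Add(Mul(-4, 29), Function('u')(14, -3)), 2) = Pow(Add(Mul(-4, 29), -84), 2) = Pow(Add(-116, -84), 2) = Pow(-200, 2) = 40000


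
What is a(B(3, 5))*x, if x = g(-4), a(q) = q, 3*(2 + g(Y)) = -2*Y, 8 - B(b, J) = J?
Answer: 2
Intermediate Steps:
B(b, J) = 8 - J
g(Y) = -2 - 2*Y/3 (g(Y) = -2 + (-2*Y)/3 = -2 - 2*Y/3)
x = ⅔ (x = -2 - ⅔*(-4) = -2 + 8/3 = ⅔ ≈ 0.66667)
a(B(3, 5))*x = (8 - 1*5)*(⅔) = (8 - 5)*(⅔) = 3*(⅔) = 2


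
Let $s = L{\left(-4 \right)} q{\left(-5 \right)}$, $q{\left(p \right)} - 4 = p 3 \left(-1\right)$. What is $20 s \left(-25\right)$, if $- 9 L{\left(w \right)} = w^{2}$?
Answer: $\frac{152000}{9} \approx 16889.0$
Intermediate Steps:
$L{\left(w \right)} = - \frac{w^{2}}{9}$
$q{\left(p \right)} = 4 - 3 p$ ($q{\left(p \right)} = 4 + p 3 \left(-1\right) = 4 + 3 p \left(-1\right) = 4 - 3 p$)
$s = - \frac{304}{9}$ ($s = - \frac{\left(-4\right)^{2}}{9} \left(4 - -15\right) = \left(- \frac{1}{9}\right) 16 \left(4 + 15\right) = \left(- \frac{16}{9}\right) 19 = - \frac{304}{9} \approx -33.778$)
$20 s \left(-25\right) = 20 \left(- \frac{304}{9}\right) \left(-25\right) = \left(- \frac{6080}{9}\right) \left(-25\right) = \frac{152000}{9}$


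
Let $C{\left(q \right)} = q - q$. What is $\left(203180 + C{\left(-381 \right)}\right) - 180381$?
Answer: $22799$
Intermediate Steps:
$C{\left(q \right)} = 0$
$\left(203180 + C{\left(-381 \right)}\right) - 180381 = \left(203180 + 0\right) - 180381 = 203180 - 180381 = 22799$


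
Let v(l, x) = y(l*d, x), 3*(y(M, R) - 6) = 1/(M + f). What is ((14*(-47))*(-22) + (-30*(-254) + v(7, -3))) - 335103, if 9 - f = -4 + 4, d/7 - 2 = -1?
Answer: -54462173/174 ≈ -3.1300e+5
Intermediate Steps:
d = 7 (d = 14 + 7*(-1) = 14 - 7 = 7)
f = 9 (f = 9 - (-4 + 4) = 9 - 1*0 = 9 + 0 = 9)
y(M, R) = 6 + 1/(3*(9 + M)) (y(M, R) = 6 + 1/(3*(M + 9)) = 6 + 1/(3*(9 + M)))
v(l, x) = (163 + 126*l)/(3*(9 + 7*l)) (v(l, x) = (163 + 18*(l*7))/(3*(9 + l*7)) = (163 + 18*(7*l))/(3*(9 + 7*l)) = (163 + 126*l)/(3*(9 + 7*l)))
((14*(-47))*(-22) + (-30*(-254) + v(7, -3))) - 335103 = ((14*(-47))*(-22) + (-30*(-254) + (163 + 126*7)/(3*(9 + 7*7)))) - 335103 = (-658*(-22) + (7620 + (163 + 882)/(3*(9 + 49)))) - 335103 = (14476 + (7620 + (1/3)*1045/58)) - 335103 = (14476 + (7620 + (1/3)*(1/58)*1045)) - 335103 = (14476 + (7620 + 1045/174)) - 335103 = (14476 + 1326925/174) - 335103 = 3845749/174 - 335103 = -54462173/174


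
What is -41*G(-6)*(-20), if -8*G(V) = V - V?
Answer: 0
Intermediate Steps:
G(V) = 0 (G(V) = -(V - V)/8 = -1/8*0 = 0)
-41*G(-6)*(-20) = -41*0*(-20) = 0*(-20) = 0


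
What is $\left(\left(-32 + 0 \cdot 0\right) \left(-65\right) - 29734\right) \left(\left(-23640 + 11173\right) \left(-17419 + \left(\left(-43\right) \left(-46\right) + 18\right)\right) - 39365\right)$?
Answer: $-5316182173104$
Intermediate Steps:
$\left(\left(-32 + 0 \cdot 0\right) \left(-65\right) - 29734\right) \left(\left(-23640 + 11173\right) \left(-17419 + \left(\left(-43\right) \left(-46\right) + 18\right)\right) - 39365\right) = \left(\left(-32 + 0\right) \left(-65\right) - 29734\right) \left(- 12467 \left(-17419 + \left(1978 + 18\right)\right) - 39365\right) = \left(\left(-32\right) \left(-65\right) - 29734\right) \left(- 12467 \left(-17419 + 1996\right) - 39365\right) = \left(2080 - 29734\right) \left(\left(-12467\right) \left(-15423\right) - 39365\right) = - 27654 \left(192278541 - 39365\right) = \left(-27654\right) 192239176 = -5316182173104$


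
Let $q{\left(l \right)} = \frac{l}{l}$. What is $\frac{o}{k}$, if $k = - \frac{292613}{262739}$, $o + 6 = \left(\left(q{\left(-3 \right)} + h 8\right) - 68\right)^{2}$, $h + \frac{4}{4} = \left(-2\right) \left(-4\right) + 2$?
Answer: $- \frac{4992041}{292613} \approx -17.06$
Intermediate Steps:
$q{\left(l \right)} = 1$
$h = 9$ ($h = -1 + \left(\left(-2\right) \left(-4\right) + 2\right) = -1 + \left(8 + 2\right) = -1 + 10 = 9$)
$o = 19$ ($o = -6 + \left(\left(1 + 9 \cdot 8\right) - 68\right)^{2} = -6 + \left(\left(1 + 72\right) - 68\right)^{2} = -6 + \left(73 - 68\right)^{2} = -6 + 5^{2} = -6 + 25 = 19$)
$k = - \frac{292613}{262739}$ ($k = \left(-292613\right) \frac{1}{262739} = - \frac{292613}{262739} \approx -1.1137$)
$\frac{o}{k} = \frac{19}{- \frac{292613}{262739}} = 19 \left(- \frac{262739}{292613}\right) = - \frac{4992041}{292613}$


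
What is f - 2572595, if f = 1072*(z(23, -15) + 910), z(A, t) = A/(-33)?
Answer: -52728131/33 ≈ -1.5978e+6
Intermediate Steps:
z(A, t) = -A/33 (z(A, t) = A*(-1/33) = -A/33)
f = 32167504/33 (f = 1072*(-1/33*23 + 910) = 1072*(-23/33 + 910) = 1072*(30007/33) = 32167504/33 ≈ 9.7477e+5)
f - 2572595 = 32167504/33 - 2572595 = -52728131/33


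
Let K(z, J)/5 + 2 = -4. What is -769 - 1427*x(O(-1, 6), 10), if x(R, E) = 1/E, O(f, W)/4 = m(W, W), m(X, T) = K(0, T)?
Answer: -9117/10 ≈ -911.70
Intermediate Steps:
K(z, J) = -30 (K(z, J) = -10 + 5*(-4) = -10 - 20 = -30)
m(X, T) = -30
O(f, W) = -120 (O(f, W) = 4*(-30) = -120)
-769 - 1427*x(O(-1, 6), 10) = -769 - 1427/10 = -9117/10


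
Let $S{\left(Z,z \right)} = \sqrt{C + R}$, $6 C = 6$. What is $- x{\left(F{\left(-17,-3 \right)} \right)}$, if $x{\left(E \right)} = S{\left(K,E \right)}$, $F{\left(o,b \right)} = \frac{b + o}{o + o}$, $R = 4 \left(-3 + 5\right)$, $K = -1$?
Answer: $-3$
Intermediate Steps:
$C = 1$ ($C = \frac{1}{6} \cdot 6 = 1$)
$R = 8$ ($R = 4 \cdot 2 = 8$)
$F{\left(o,b \right)} = \frac{b + o}{2 o}$
$S{\left(Z,z \right)} = 3$ ($S{\left(Z,z \right)} = \sqrt{1 + 8} = \sqrt{9} = 3$)
$x{\left(E \right)} = 3$
$- x{\left(F{\left(-17,-3 \right)} \right)} = \left(-1\right) 3 = -3$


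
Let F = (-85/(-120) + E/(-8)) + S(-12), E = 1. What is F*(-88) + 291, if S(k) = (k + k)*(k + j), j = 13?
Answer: 7055/3 ≈ 2351.7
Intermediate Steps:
S(k) = 2*k*(13 + k) (S(k) = (k + k)*(k + 13) = (2*k)*(13 + k) = 2*k*(13 + k))
F = -281/12 (F = (-85/(-120) + 1/(-8)) + 2*(-12)*(13 - 12) = (-85*(-1/120) + 1*(-1/8)) + 2*(-12)*1 = (17/24 - 1/8) - 24 = 7/12 - 24 = -281/12 ≈ -23.417)
F*(-88) + 291 = -281/12*(-88) + 291 = 6182/3 + 291 = 7055/3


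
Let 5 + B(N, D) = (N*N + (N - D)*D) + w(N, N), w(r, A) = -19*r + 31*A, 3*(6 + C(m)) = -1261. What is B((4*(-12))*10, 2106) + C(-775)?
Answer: -15665722/3 ≈ -5.2219e+6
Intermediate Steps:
C(m) = -1279/3 (C(m) = -6 + (⅓)*(-1261) = -6 - 1261/3 = -1279/3)
B(N, D) = -5 + N² + 12*N + D*(N - D) (B(N, D) = -5 + ((N*N + (N - D)*D) + (-19*N + 31*N)) = -5 + ((N² + D*(N - D)) + 12*N) = -5 + (N² + 12*N + D*(N - D)) = -5 + N² + 12*N + D*(N - D))
B((4*(-12))*10, 2106) + C(-775) = (-5 + ((4*(-12))*10)² - 1*2106² + 12*((4*(-12))*10) + 2106*((4*(-12))*10)) - 1279/3 = (-5 + (-48*10)² - 1*4435236 + 12*(-48*10) + 2106*(-48*10)) - 1279/3 = (-5 + (-480)² - 4435236 + 12*(-480) + 2106*(-480)) - 1279/3 = (-5 + 230400 - 4435236 - 5760 - 1010880) - 1279/3 = -5221481 - 1279/3 = -15665722/3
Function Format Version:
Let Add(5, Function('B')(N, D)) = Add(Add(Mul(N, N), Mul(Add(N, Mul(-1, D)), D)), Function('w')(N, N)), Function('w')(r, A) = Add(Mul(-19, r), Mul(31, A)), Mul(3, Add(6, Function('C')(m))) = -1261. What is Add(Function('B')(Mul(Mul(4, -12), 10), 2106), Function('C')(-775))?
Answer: Rational(-15665722, 3) ≈ -5.2219e+6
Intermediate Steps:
Function('C')(m) = Rational(-1279, 3) (Function('C')(m) = Add(-6, Mul(Rational(1, 3), -1261)) = Add(-6, Rational(-1261, 3)) = Rational(-1279, 3))
Function('B')(N, D) = Add(-5, Pow(N, 2), Mul(12, N), Mul(D, Add(N, Mul(-1, D)))) (Function('B')(N, D) = Add(-5, Add(Add(Mul(N, N), Mul(Add(N, Mul(-1, D)), D)), Add(Mul(-19, N), Mul(31, N)))) = Add(-5, Add(Add(Pow(N, 2), Mul(D, Add(N, Mul(-1, D)))), Mul(12, N))) = Add(-5, Add(Pow(N, 2), Mul(12, N), Mul(D, Add(N, Mul(-1, D))))) = Add(-5, Pow(N, 2), Mul(12, N), Mul(D, Add(N, Mul(-1, D)))))
Add(Function('B')(Mul(Mul(4, -12), 10), 2106), Function('C')(-775)) = Add(Add(-5, Pow(Mul(Mul(4, -12), 10), 2), Mul(-1, Pow(2106, 2)), Mul(12, Mul(Mul(4, -12), 10)), Mul(2106, Mul(Mul(4, -12), 10))), Rational(-1279, 3)) = Add(Add(-5, Pow(Mul(-48, 10), 2), Mul(-1, 4435236), Mul(12, Mul(-48, 10)), Mul(2106, Mul(-48, 10))), Rational(-1279, 3)) = Add(Add(-5, Pow(-480, 2), -4435236, Mul(12, -480), Mul(2106, -480)), Rational(-1279, 3)) = Add(Add(-5, 230400, -4435236, -5760, -1010880), Rational(-1279, 3)) = Add(-5221481, Rational(-1279, 3)) = Rational(-15665722, 3)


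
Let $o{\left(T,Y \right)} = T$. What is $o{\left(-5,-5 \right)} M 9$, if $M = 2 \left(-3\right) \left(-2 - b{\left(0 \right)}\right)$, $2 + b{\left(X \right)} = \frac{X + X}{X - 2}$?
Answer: $0$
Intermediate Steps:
$b{\left(X \right)} = -2 + \frac{2 X}{-2 + X}$ ($b{\left(X \right)} = -2 + \frac{X + X}{X - 2} = -2 + \frac{2 X}{-2 + X}$)
$M = 0$ ($M = 2 \left(-3\right) \left(-2 - \frac{4}{-2 + 0}\right) = - 6 \left(-2 - \frac{4}{-2}\right) = - 6 \left(-2 - 4 \left(- \frac{1}{2}\right)\right) = - 6 \left(-2 - -2\right) = - 6 \left(-2 + 2\right) = \left(-6\right) 0 = 0$)
$o{\left(-5,-5 \right)} M 9 = \left(-5\right) 0 \cdot 9 = 0 \cdot 9 = 0$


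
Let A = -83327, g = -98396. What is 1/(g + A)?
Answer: -1/181723 ≈ -5.5029e-6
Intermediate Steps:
1/(g + A) = 1/(-98396 - 83327) = 1/(-181723) = -1/181723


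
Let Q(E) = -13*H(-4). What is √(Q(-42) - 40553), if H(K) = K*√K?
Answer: √(-40553 + 104*I) ≈ 0.2582 + 201.38*I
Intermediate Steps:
H(K) = K^(3/2)
Q(E) = 104*I (Q(E) = -(-104)*I = 104*I)
√(Q(-42) - 40553) = √(104*I - 40553) = √(-40553 + 104*I)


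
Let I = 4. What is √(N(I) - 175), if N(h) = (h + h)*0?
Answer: 5*I*√7 ≈ 13.229*I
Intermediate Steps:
N(h) = 0 (N(h) = (2*h)*0 = 0)
√(N(I) - 175) = √(0 - 175) = √(-175) = 5*I*√7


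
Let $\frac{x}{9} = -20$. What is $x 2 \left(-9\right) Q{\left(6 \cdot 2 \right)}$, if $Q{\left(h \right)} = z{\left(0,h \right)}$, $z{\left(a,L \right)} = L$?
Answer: $38880$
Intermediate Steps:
$Q{\left(h \right)} = h$
$x = -180$ ($x = 9 \left(-20\right) = -180$)
$x 2 \left(-9\right) Q{\left(6 \cdot 2 \right)} = - 180 \cdot 2 \left(-9\right) 6 \cdot 2 = \left(-180\right) \left(-18\right) 12 = 3240 \cdot 12 = 38880$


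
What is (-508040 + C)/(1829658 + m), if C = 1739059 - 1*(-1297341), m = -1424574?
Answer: 632090/101271 ≈ 6.2416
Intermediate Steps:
C = 3036400 (C = 1739059 + 1297341 = 3036400)
(-508040 + C)/(1829658 + m) = (-508040 + 3036400)/(1829658 - 1424574) = 2528360/405084 = 2528360*(1/405084) = 632090/101271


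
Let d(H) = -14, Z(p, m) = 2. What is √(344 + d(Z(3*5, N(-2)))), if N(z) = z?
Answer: √330 ≈ 18.166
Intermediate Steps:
√(344 + d(Z(3*5, N(-2)))) = √(344 - 14) = √330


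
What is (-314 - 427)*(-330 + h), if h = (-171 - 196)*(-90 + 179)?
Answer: 24447813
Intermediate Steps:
h = -32663 (h = -367*89 = -32663)
(-314 - 427)*(-330 + h) = (-314 - 427)*(-330 - 32663) = -741*(-32993) = 24447813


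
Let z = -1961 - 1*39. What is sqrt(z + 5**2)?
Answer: 5*I*sqrt(79) ≈ 44.441*I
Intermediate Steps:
z = -2000 (z = -1961 - 39 = -2000)
sqrt(z + 5**2) = sqrt(-2000 + 5**2) = sqrt(-2000 + 25) = sqrt(-1975) = 5*I*sqrt(79)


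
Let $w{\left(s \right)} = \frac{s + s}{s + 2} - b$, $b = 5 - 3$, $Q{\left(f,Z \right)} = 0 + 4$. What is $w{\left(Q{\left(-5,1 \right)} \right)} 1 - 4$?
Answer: $- \frac{14}{3} \approx -4.6667$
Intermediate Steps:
$Q{\left(f,Z \right)} = 4$
$b = 2$ ($b = 5 - 3 = 2$)
$w{\left(s \right)} = -2 + \frac{2 s}{2 + s}$ ($w{\left(s \right)} = \frac{s + s}{s + 2} - 2 = \frac{2 s}{2 + s} - 2 = -2 + \frac{2 s}{2 + s}$)
$w{\left(Q{\left(-5,1 \right)} \right)} 1 - 4 = - \frac{4}{2 + 4} \cdot 1 - 4 = - \frac{4}{6} \cdot 1 - 4 = \left(-4\right) \frac{1}{6} \cdot 1 - 4 = \left(- \frac{2}{3}\right) 1 - 4 = - \frac{2}{3} - 4 = - \frac{14}{3}$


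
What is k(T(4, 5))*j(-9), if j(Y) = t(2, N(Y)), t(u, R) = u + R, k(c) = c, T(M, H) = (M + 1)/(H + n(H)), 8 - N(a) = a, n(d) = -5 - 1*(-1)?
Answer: 95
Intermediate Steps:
n(d) = -4 (n(d) = -5 + 1 = -4)
N(a) = 8 - a
T(M, H) = (1 + M)/(-4 + H) (T(M, H) = (M + 1)/(H - 4) = (1 + M)/(-4 + H))
t(u, R) = R + u
j(Y) = 10 - Y (j(Y) = (8 - Y) + 2 = 10 - Y)
k(T(4, 5))*j(-9) = ((1 + 4)/(-4 + 5))*(10 - 1*(-9)) = (5/1)*(10 + 9) = (1*5)*19 = 5*19 = 95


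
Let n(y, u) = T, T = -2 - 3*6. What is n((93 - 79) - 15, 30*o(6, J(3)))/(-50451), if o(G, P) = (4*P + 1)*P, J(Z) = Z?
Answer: 20/50451 ≈ 0.00039642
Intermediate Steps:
o(G, P) = P*(1 + 4*P) (o(G, P) = (1 + 4*P)*P = P*(1 + 4*P))
T = -20 (T = -2 - 18 = -20)
n(y, u) = -20
n((93 - 79) - 15, 30*o(6, J(3)))/(-50451) = -20/(-50451) = -20*(-1/50451) = 20/50451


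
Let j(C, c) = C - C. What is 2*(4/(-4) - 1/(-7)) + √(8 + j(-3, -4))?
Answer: -12/7 + 2*√2 ≈ 1.1141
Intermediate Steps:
j(C, c) = 0
2*(4/(-4) - 1/(-7)) + √(8 + j(-3, -4)) = 2*(4/(-4) - 1/(-7)) + √(8 + 0) = 2*(4*(-¼) - 1*(-⅐)) + √8 = 2*(-1 + ⅐) + 2*√2 = 2*(-6/7) + 2*√2 = -12/7 + 2*√2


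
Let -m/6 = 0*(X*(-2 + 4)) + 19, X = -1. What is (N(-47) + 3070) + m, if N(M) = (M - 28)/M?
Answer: 139007/47 ≈ 2957.6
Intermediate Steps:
N(M) = (-28 + M)/M
m = -114 (m = -6*(0*(-(-2 + 4)) + 19) = -6*(0*(-1*2) + 19) = -6*(0*(-2) + 19) = -6*(0 + 19) = -6*19 = -114)
(N(-47) + 3070) + m = ((-28 - 47)/(-47) + 3070) - 114 = (-1/47*(-75) + 3070) - 114 = (75/47 + 3070) - 114 = 144365/47 - 114 = 139007/47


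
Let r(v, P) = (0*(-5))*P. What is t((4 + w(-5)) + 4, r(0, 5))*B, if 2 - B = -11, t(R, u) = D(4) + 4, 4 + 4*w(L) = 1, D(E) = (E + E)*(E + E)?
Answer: 884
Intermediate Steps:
D(E) = 4*E² (D(E) = (2*E)*(2*E) = 4*E²)
w(L) = -¾ (w(L) = -1 + (¼)*1 = -1 + ¼ = -¾)
r(v, P) = 0 (r(v, P) = 0*P = 0)
t(R, u) = 68 (t(R, u) = 4*4² + 4 = 4*16 + 4 = 64 + 4 = 68)
B = 13 (B = 2 - 1*(-11) = 2 + 11 = 13)
t((4 + w(-5)) + 4, r(0, 5))*B = 68*13 = 884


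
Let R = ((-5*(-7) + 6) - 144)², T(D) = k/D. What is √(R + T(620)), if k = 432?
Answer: √254897965/155 ≈ 103.00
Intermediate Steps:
T(D) = 432/D
R = 10609 (R = ((35 + 6) - 144)² = (41 - 144)² = (-103)² = 10609)
√(R + T(620)) = √(10609 + 432/620) = √(10609 + 432*(1/620)) = √(10609 + 108/155) = √(1644503/155) = √254897965/155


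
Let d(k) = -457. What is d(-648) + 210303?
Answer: 209846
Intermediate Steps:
d(-648) + 210303 = -457 + 210303 = 209846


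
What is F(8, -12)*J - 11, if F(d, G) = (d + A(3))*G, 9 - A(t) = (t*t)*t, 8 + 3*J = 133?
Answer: 4989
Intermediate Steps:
J = 125/3 (J = -8/3 + (1/3)*133 = -8/3 + 133/3 = 125/3 ≈ 41.667)
A(t) = 9 - t**3 (A(t) = 9 - t*t*t = 9 - t**2*t = 9 - t**3)
F(d, G) = G*(-18 + d) (F(d, G) = (d + (9 - 1*3**3))*G = (d + (9 - 1*27))*G = (d + (9 - 27))*G = (d - 18)*G = (-18 + d)*G = G*(-18 + d))
F(8, -12)*J - 11 = -12*(-18 + 8)*(125/3) - 11 = -12*(-10)*(125/3) - 11 = 120*(125/3) - 11 = 5000 - 11 = 4989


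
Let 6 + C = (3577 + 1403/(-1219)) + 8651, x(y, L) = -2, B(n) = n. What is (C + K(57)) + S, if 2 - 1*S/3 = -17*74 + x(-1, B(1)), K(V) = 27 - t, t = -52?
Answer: 852550/53 ≈ 16086.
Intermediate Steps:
K(V) = 79 (K(V) = 27 - 1*(-52) = 27 + 52 = 79)
S = 3786 (S = 6 - 3*(-17*74 - 2) = 6 - 3*(-1258 - 2) = 6 - 3*(-1260) = 6 + 3780 = 3786)
C = 647705/53 (C = -6 + ((3577 + 1403/(-1219)) + 8651) = -6 + ((3577 + 1403*(-1/1219)) + 8651) = -6 + ((3577 - 61/53) + 8651) = -6 + (189520/53 + 8651) = -6 + 648023/53 = 647705/53 ≈ 12221.)
(C + K(57)) + S = (647705/53 + 79) + 3786 = 651892/53 + 3786 = 852550/53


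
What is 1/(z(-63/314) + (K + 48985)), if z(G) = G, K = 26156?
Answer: 314/23594211 ≈ 1.3308e-5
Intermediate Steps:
1/(z(-63/314) + (K + 48985)) = 1/(-63/314 + (26156 + 48985)) = 1/(-63*1/314 + 75141) = 1/(-63/314 + 75141) = 1/(23594211/314) = 314/23594211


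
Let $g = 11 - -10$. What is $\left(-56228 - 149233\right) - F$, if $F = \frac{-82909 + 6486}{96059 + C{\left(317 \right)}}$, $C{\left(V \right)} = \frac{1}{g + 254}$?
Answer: $- \frac{5427483193861}{26416226} \approx -2.0546 \cdot 10^{5}$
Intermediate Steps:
$g = 21$ ($g = 11 + 10 = 21$)
$C{\left(V \right)} = \frac{1}{275}$ ($C{\left(V \right)} = \frac{1}{21 + 254} = \frac{1}{275}$)
$F = - \frac{21016325}{26416226}$ ($F = \frac{-82909 + 6486}{96059 + \frac{1}{275}} = - \frac{76423}{\frac{26416226}{275}} = \left(-76423\right) \frac{275}{26416226} = - \frac{21016325}{26416226} \approx -0.79558$)
$\left(-56228 - 149233\right) - F = \left(-56228 - 149233\right) - - \frac{21016325}{26416226} = \left(-56228 - 149233\right) + \frac{21016325}{26416226} = -205461 + \frac{21016325}{26416226} = - \frac{5427483193861}{26416226}$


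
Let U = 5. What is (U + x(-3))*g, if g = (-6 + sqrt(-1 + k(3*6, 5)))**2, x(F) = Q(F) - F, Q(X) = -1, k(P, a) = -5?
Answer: 210 - 84*I*sqrt(6) ≈ 210.0 - 205.76*I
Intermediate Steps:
x(F) = -1 - F
g = (-6 + I*sqrt(6))**2 (g = (-6 + sqrt(-1 - 5))**2 = (-6 + sqrt(-6))**2 = (-6 + I*sqrt(6))**2 ≈ 30.0 - 29.394*I)
(U + x(-3))*g = (5 + (-1 - 1*(-3)))*(6 - I*sqrt(6))**2 = (5 + (-1 + 3))*(6 - I*sqrt(6))**2 = (5 + 2)*(6 - I*sqrt(6))**2 = 7*(6 - I*sqrt(6))**2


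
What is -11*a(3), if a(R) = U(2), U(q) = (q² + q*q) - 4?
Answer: -44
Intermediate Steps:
U(q) = -4 + 2*q² (U(q) = (q² + q²) - 4 = 2*q² - 4 = -4 + 2*q²)
a(R) = 4 (a(R) = -4 + 2*2² = -4 + 2*4 = -4 + 8 = 4)
-11*a(3) = -11*4 = -44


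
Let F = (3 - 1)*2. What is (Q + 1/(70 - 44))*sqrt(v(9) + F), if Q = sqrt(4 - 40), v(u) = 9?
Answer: sqrt(13)*(1 + 156*I)/26 ≈ 0.13867 + 21.633*I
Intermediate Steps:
F = 4 (F = 2*2 = 4)
Q = 6*I (Q = sqrt(-36) = 6*I ≈ 6.0*I)
(Q + 1/(70 - 44))*sqrt(v(9) + F) = (6*I + 1/(70 - 44))*sqrt(9 + 4) = (6*I + 1/26)*sqrt(13) = (1/26 + 6*I)*sqrt(13) = sqrt(13)*(1/26 + 6*I)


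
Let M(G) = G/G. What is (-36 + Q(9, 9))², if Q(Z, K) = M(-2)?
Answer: 1225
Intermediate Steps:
M(G) = 1
Q(Z, K) = 1
(-36 + Q(9, 9))² = (-36 + 1)² = (-35)² = 1225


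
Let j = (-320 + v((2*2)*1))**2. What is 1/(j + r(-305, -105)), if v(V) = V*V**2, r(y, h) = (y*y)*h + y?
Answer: -1/9702394 ≈ -1.0307e-7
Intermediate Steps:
r(y, h) = y + h*y**2 (r(y, h) = y**2*h + y = h*y**2 + y = y + h*y**2)
v(V) = V**3
j = 65536 (j = (-320 + ((2*2)*1)**3)**2 = (-320 + (4*1)**3)**2 = (-320 + 4**3)**2 = (-320 + 64)**2 = (-256)**2 = 65536)
1/(j + r(-305, -105)) = 1/(65536 - 305*(1 - 105*(-305))) = 1/(65536 - 305*(1 + 32025)) = 1/(65536 - 305*32026) = 1/(65536 - 9767930) = 1/(-9702394) = -1/9702394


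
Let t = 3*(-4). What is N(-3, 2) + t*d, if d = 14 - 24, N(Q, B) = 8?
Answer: 128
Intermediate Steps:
d = -10
t = -12
N(-3, 2) + t*d = 8 - 12*(-10) = 8 + 120 = 128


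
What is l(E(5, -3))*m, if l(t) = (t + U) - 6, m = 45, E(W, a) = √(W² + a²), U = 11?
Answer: 225 + 45*√34 ≈ 487.39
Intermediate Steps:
l(t) = 5 + t (l(t) = (t + 11) - 6 = (11 + t) - 6 = 5 + t)
l(E(5, -3))*m = (5 + √(5² + (-3)²))*45 = (5 + √(25 + 9))*45 = (5 + √34)*45 = 225 + 45*√34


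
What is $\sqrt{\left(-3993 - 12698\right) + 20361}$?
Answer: $\sqrt{3670} \approx 60.581$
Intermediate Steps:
$\sqrt{\left(-3993 - 12698\right) + 20361} = \sqrt{-16691 + 20361} = \sqrt{3670}$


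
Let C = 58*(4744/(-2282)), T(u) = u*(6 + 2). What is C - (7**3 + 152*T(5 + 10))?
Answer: -21340779/1141 ≈ -18704.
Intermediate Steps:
T(u) = 8*u (T(u) = u*8 = 8*u)
C = -137576/1141 (C = 58*(4744*(-1/2282)) = 58*(-2372/1141) = -137576/1141 ≈ -120.57)
C - (7**3 + 152*T(5 + 10)) = -137576/1141 - (7**3 + 152*(8*(5 + 10))) = -137576/1141 - (343 + 152*(8*15)) = -137576/1141 - (343 + 152*120) = -137576/1141 - (343 + 18240) = -137576/1141 - 1*18583 = -137576/1141 - 18583 = -21340779/1141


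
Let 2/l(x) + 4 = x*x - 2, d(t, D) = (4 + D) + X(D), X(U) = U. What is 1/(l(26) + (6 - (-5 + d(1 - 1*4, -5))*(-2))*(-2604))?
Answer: 335/13957441 ≈ 2.4002e-5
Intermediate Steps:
d(t, D) = 4 + 2*D (d(t, D) = (4 + D) + D = 4 + 2*D)
l(x) = 2/(-6 + x²) (l(x) = 2/(-4 + (x*x - 2)) = 2/(-4 + (x² - 2)) = 2/(-4 + (-2 + x²)) = 2/(-6 + x²))
1/(l(26) + (6 - (-5 + d(1 - 1*4, -5))*(-2))*(-2604)) = 1/(2/(-6 + 26²) + (6 - (-5 + (4 + 2*(-5)))*(-2))*(-2604)) = 1/(2/(-6 + 676) + (6 - (-5 + (4 - 10))*(-2))*(-2604)) = 1/(2/670 + (6 - (-5 - 6)*(-2))*(-2604)) = 1/(2*(1/670) + (6 - (-11)*(-2))*(-2604)) = 1/(1/335 + (6 - 1*22)*(-2604)) = 1/(1/335 + (6 - 22)*(-2604)) = 1/(1/335 - 16*(-2604)) = 1/(1/335 + 41664) = 1/(13957441/335) = 335/13957441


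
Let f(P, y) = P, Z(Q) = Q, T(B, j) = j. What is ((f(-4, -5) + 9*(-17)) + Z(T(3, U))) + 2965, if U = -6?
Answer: 2802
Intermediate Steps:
((f(-4, -5) + 9*(-17)) + Z(T(3, U))) + 2965 = ((-4 + 9*(-17)) - 6) + 2965 = ((-4 - 153) - 6) + 2965 = (-157 - 6) + 2965 = -163 + 2965 = 2802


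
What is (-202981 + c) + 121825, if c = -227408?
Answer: -308564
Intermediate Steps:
(-202981 + c) + 121825 = (-202981 - 227408) + 121825 = -430389 + 121825 = -308564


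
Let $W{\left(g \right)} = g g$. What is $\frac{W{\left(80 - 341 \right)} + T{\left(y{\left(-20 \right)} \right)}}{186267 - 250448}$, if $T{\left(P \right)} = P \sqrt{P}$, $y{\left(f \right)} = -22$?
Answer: $- \frac{68121}{64181} + \frac{22 i \sqrt{22}}{64181} \approx -1.0614 + 0.0016078 i$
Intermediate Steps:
$W{\left(g \right)} = g^{2}$
$T{\left(P \right)} = P^{\frac{3}{2}}$
$\frac{W{\left(80 - 341 \right)} + T{\left(y{\left(-20 \right)} \right)}}{186267 - 250448} = \frac{\left(80 - 341\right)^{2} + \left(-22\right)^{\frac{3}{2}}}{186267 - 250448} = \frac{\left(-261\right)^{2} - 22 i \sqrt{22}}{-64181} = \left(68121 - 22 i \sqrt{22}\right) \left(- \frac{1}{64181}\right) = - \frac{68121}{64181} + \frac{22 i \sqrt{22}}{64181}$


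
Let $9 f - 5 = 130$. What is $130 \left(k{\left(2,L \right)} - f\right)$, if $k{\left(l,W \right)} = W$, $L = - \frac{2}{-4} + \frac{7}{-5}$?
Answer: $-2067$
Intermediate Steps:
$f = 15$ ($f = \frac{5}{9} + \frac{1}{9} \cdot 130 = \frac{5}{9} + \frac{130}{9} = 15$)
$L = - \frac{9}{10}$ ($L = \left(-2\right) \left(- \frac{1}{4}\right) + 7 \left(- \frac{1}{5}\right) = \frac{1}{2} - \frac{7}{5} = - \frac{9}{10} \approx -0.9$)
$130 \left(k{\left(2,L \right)} - f\right) = 130 \left(- \frac{9}{10} - 15\right) = 130 \left(- \frac{159}{10}\right) = -2067$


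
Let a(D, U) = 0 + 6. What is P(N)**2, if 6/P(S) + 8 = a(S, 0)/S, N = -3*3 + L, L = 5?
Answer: 144/361 ≈ 0.39889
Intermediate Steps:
a(D, U) = 6
N = -4 (N = -3*3 + 5 = -9 + 5 = -4)
P(S) = 6/(-8 + 6/S)
P(N)**2 = (-3*(-4)/(-3 + 4*(-4)))**2 = (-3*(-4)/(-3 - 16))**2 = (-3*(-4)/(-19))**2 = (-3*(-4)*(-1/19))**2 = (-12/19)**2 = 144/361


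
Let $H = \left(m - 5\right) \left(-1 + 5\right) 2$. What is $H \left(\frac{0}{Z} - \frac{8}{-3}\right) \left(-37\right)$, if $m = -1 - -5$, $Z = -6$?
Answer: $\frac{2368}{3} \approx 789.33$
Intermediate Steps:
$m = 4$ ($m = -1 + 5 = 4$)
$H = -8$ ($H = \left(4 - 5\right) \left(-1 + 5\right) 2 = \left(-1\right) 4 \cdot 2 = \left(-4\right) 2 = -8$)
$H \left(\frac{0}{Z} - \frac{8}{-3}\right) \left(-37\right) = - 8 \left(\frac{0}{-6} - \frac{8}{-3}\right) \left(-37\right) = - 8 \left(0 \left(- \frac{1}{6}\right) - - \frac{8}{3}\right) \left(-37\right) = - 8 \left(0 + \frac{8}{3}\right) \left(-37\right) = \left(-8\right) \frac{8}{3} \left(-37\right) = \left(- \frac{64}{3}\right) \left(-37\right) = \frac{2368}{3}$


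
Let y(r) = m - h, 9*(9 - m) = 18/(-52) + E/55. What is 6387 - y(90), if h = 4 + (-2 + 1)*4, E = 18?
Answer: 9120537/1430 ≈ 6378.0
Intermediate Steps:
h = 0 (h = 4 - 1*4 = 4 - 4 = 0)
m = 12873/1430 (m = 9 - (18/(-52) + 18/55)/9 = 9 - (18*(-1/52) + 18*(1/55))/9 = 9 - (-9/26 + 18/55)/9 = 9 - ⅑*(-27/1430) = 9 + 3/1430 = 12873/1430 ≈ 9.0021)
y(r) = 12873/1430 (y(r) = 12873/1430 - 1*0 = 12873/1430 + 0 = 12873/1430)
6387 - y(90) = 6387 - 1*12873/1430 = 6387 - 12873/1430 = 9120537/1430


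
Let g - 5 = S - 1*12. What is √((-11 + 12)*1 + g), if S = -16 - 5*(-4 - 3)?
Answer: √13 ≈ 3.6056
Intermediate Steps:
S = 19 (S = -16 - 5*(-7) = -16 + 35 = 19)
g = 12 (g = 5 + (19 - 1*12) = 5 + (19 - 12) = 5 + 7 = 12)
√((-11 + 12)*1 + g) = √((-11 + 12)*1 + 12) = √(1*1 + 12) = √(1 + 12) = √13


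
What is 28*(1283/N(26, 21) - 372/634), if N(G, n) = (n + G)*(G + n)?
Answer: -116564/700253 ≈ -0.16646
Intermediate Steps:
N(G, n) = (G + n)² (N(G, n) = (G + n)*(G + n) = (G + n)²)
28*(1283/N(26, 21) - 372/634) = 28*(1283/((26 + 21)²) - 372/634) = 28*(1283/(47²) - 372*1/634) = 28*(1283/2209 - 186/317) = 28*(-4163/700253) = -116564/700253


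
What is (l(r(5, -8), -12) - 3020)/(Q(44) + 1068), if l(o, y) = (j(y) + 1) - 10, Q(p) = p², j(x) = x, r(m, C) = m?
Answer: -3041/3004 ≈ -1.0123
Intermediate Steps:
l(o, y) = -9 + y (l(o, y) = (y + 1) - 10 = (1 + y) - 10 = -9 + y)
(l(r(5, -8), -12) - 3020)/(Q(44) + 1068) = ((-9 - 12) - 3020)/(44² + 1068) = (-21 - 3020)/(1936 + 1068) = -3041/3004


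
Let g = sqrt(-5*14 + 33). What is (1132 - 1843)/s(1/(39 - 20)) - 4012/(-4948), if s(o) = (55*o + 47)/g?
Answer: 1003/1237 - 57*I*sqrt(37)/4 ≈ 0.81083 - 86.679*I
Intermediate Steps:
g = I*sqrt(37) (g = sqrt(-70 + 33) = sqrt(-37) = I*sqrt(37) ≈ 6.0828*I)
s(o) = -I*sqrt(37)*(47 + 55*o)/37 (s(o) = (55*o + 47)/((I*sqrt(37))) = (47 + 55*o)*(-I*sqrt(37)/37) = -I*sqrt(37)*(47 + 55*o)/37)
(1132 - 1843)/s(1/(39 - 20)) - 4012/(-4948) = (1132 - 1843)/((I*sqrt(37)*(-47 - 55/(39 - 20))/37)) - 4012/(-4948) = -711*(-I*sqrt(37)/(-47 - 55/19)) - 4012*(-1/4948) = -711*(-I*sqrt(37)/(-47 - 55*1/19)) + 1003/1237 = -711*(-I*sqrt(37)/(-47 - 55/19)) + 1003/1237 = -711*19*I*sqrt(37)/948 + 1003/1237 = -57*I*sqrt(37)/4 + 1003/1237 = 1003/1237 - 57*I*sqrt(37)/4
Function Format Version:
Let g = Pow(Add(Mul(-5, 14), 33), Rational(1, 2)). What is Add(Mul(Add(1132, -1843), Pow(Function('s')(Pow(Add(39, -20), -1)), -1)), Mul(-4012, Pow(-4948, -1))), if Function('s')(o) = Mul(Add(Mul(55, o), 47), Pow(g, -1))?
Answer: Add(Rational(1003, 1237), Mul(Rational(-57, 4), I, Pow(37, Rational(1, 2)))) ≈ Add(0.81083, Mul(-86.679, I))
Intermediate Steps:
g = Mul(I, Pow(37, Rational(1, 2))) (g = Pow(Add(-70, 33), Rational(1, 2)) = Pow(-37, Rational(1, 2)) = Mul(I, Pow(37, Rational(1, 2))) ≈ Mul(6.0828, I))
Function('s')(o) = Mul(Rational(-1, 37), I, Pow(37, Rational(1, 2)), Add(47, Mul(55, o))) (Function('s')(o) = Mul(Add(Mul(55, o), 47), Pow(Mul(I, Pow(37, Rational(1, 2))), -1)) = Mul(Add(47, Mul(55, o)), Mul(Rational(-1, 37), I, Pow(37, Rational(1, 2)))) = Mul(Rational(-1, 37), I, Pow(37, Rational(1, 2)), Add(47, Mul(55, o))))
Add(Mul(Add(1132, -1843), Pow(Function('s')(Pow(Add(39, -20), -1)), -1)), Mul(-4012, Pow(-4948, -1))) = Add(Mul(Add(1132, -1843), Pow(Mul(Rational(1, 37), I, Pow(37, Rational(1, 2)), Add(-47, Mul(-55, Pow(Add(39, -20), -1)))), -1)), Mul(-4012, Pow(-4948, -1))) = Add(Mul(-711, Pow(Mul(Rational(1, 37), I, Pow(37, Rational(1, 2)), Add(-47, Mul(-55, Pow(19, -1)))), -1)), Mul(-4012, Rational(-1, 4948))) = Add(Mul(-711, Pow(Mul(Rational(1, 37), I, Pow(37, Rational(1, 2)), Add(-47, Mul(-55, Rational(1, 19)))), -1)), Rational(1003, 1237)) = Add(Mul(-711, Pow(Mul(Rational(1, 37), I, Pow(37, Rational(1, 2)), Add(-47, Rational(-55, 19))), -1)), Rational(1003, 1237)) = Add(Mul(-711, Pow(Mul(Rational(1, 37), I, Pow(37, Rational(1, 2)), Rational(-948, 19)), -1)), Rational(1003, 1237)) = Add(Mul(-711, Pow(Mul(Rational(-948, 703), I, Pow(37, Rational(1, 2))), -1)), Rational(1003, 1237)) = Add(Mul(-711, Mul(Rational(19, 948), I, Pow(37, Rational(1, 2)))), Rational(1003, 1237)) = Add(Mul(Rational(-57, 4), I, Pow(37, Rational(1, 2))), Rational(1003, 1237)) = Add(Rational(1003, 1237), Mul(Rational(-57, 4), I, Pow(37, Rational(1, 2))))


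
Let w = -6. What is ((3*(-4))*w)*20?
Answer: 1440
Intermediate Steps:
((3*(-4))*w)*20 = ((3*(-4))*(-6))*20 = -12*(-6)*20 = 72*20 = 1440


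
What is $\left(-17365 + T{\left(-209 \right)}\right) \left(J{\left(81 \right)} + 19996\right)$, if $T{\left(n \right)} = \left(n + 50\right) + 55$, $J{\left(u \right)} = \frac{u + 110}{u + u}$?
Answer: $- \frac{2095984321}{6} \approx -3.4933 \cdot 10^{8}$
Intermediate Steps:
$J{\left(u \right)} = \frac{110 + u}{2 u}$
$T{\left(n \right)} = 105 + n$ ($T{\left(n \right)} = \left(50 + n\right) + 55 = 105 + n$)
$\left(-17365 + T{\left(-209 \right)}\right) \left(J{\left(81 \right)} + 19996\right) = \left(-17365 + \left(105 - 209\right)\right) \left(\frac{110 + 81}{2 \cdot 81} + 19996\right) = \left(-17365 - 104\right) \left(\frac{1}{2} \cdot \frac{1}{81} \cdot 191 + 19996\right) = - 17469 \left(\frac{191}{162} + 19996\right) = \left(-17469\right) \frac{3239543}{162} = - \frac{2095984321}{6}$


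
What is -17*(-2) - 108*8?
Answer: -830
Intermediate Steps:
-17*(-2) - 108*8 = 34 - 864 = -830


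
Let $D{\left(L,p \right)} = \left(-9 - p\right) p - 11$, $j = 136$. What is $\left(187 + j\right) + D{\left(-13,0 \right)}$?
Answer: $312$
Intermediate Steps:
$D{\left(L,p \right)} = -11 + p \left(-9 - p\right)$ ($D{\left(L,p \right)} = p \left(-9 - p\right) - 11 = -11 + p \left(-9 - p\right)$)
$\left(187 + j\right) + D{\left(-13,0 \right)} = \left(187 + 136\right) - 11 = 323 - 11 = 312$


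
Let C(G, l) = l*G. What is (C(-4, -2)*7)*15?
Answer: 840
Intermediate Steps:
C(G, l) = G*l
(C(-4, -2)*7)*15 = (-4*(-2)*7)*15 = (8*7)*15 = 56*15 = 840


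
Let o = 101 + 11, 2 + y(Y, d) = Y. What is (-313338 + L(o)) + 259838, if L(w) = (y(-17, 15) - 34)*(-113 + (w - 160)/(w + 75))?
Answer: -8882013/187 ≈ -47497.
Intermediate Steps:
y(Y, d) = -2 + Y
o = 112
L(w) = 5989 - 53*(-160 + w)/(75 + w) (L(w) = ((-2 - 17) - 34)*(-113 + (w - 160)/(w + 75)) = (-19 - 34)*(-113 + (-160 + w)/(75 + w)) = -53*(-113 + (-160 + w)/(75 + w)) = 5989 - 53*(-160 + w)/(75 + w))
(-313338 + L(o)) + 259838 = (-313338 + 53*(8635 + 112*112)/(75 + 112)) + 259838 = (-313338 + 53*(8635 + 12544)/187) + 259838 = (-313338 + 53*(1/187)*21179) + 259838 = (-313338 + 1122487/187) + 259838 = -57471719/187 + 259838 = -8882013/187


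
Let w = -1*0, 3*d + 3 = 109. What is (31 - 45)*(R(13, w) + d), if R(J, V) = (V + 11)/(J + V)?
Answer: -19754/39 ≈ -506.51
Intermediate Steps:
d = 106/3 (d = -1 + (⅓)*109 = -1 + 109/3 = 106/3 ≈ 35.333)
w = 0
R(J, V) = (11 + V)/(J + V)
(31 - 45)*(R(13, w) + d) = (31 - 45)*((11 + 0)/(13 + 0) + 106/3) = -14*(11/13 + 106/3) = -14*1411/39 = -19754/39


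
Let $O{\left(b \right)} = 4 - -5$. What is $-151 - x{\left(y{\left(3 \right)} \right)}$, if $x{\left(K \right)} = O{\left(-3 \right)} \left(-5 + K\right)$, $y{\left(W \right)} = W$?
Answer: $-133$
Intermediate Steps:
$O{\left(b \right)} = 9$ ($O{\left(b \right)} = 4 + 5 = 9$)
$x{\left(K \right)} = -45 + 9 K$ ($x{\left(K \right)} = 9 \left(-5 + K\right) = -45 + 9 K$)
$-151 - x{\left(y{\left(3 \right)} \right)} = -151 - \left(-45 + 9 \cdot 3\right) = -151 - \left(-45 + 27\right) = -151 - -18 = -151 + 18 = -133$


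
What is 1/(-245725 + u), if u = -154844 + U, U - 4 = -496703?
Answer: -1/897268 ≈ -1.1145e-6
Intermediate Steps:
U = -496699 (U = 4 - 496703 = -496699)
u = -651543 (u = -154844 - 496699 = -651543)
1/(-245725 + u) = 1/(-245725 - 651543) = 1/(-897268) = -1/897268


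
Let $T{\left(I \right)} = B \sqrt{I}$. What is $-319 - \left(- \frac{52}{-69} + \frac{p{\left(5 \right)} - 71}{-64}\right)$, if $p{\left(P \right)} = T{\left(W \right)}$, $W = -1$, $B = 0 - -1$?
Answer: $- \frac{1416931}{4416} + \frac{i}{64} \approx -320.86 + 0.015625 i$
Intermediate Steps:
$B = 1$ ($B = 0 + 1 = 1$)
$T{\left(I \right)} = \sqrt{I}$ ($T{\left(I \right)} = 1 \sqrt{I} = \sqrt{I}$)
$p{\left(P \right)} = i$ ($p{\left(P \right)} = \sqrt{-1} = i$)
$-319 - \left(- \frac{52}{-69} + \frac{p{\left(5 \right)} - 71}{-64}\right) = -319 - \left(- \frac{52}{-69} + \frac{i - 71}{-64}\right) = -319 - \left(\left(-52\right) \left(- \frac{1}{69}\right) + \left(-71 + i\right) \left(- \frac{1}{64}\right)\right) = -319 - \left(\frac{52}{69} + \left(\frac{71}{64} - \frac{i}{64}\right)\right) = -319 - \left(\frac{8227}{4416} - \frac{i}{64}\right) = - \frac{1416931}{4416} + \frac{i}{64}$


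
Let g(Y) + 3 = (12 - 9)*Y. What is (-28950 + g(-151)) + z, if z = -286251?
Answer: -315657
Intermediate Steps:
g(Y) = -3 + 3*Y (g(Y) = -3 + (12 - 9)*Y = -3 + 3*Y)
(-28950 + g(-151)) + z = (-28950 + (-3 + 3*(-151))) - 286251 = (-28950 + (-3 - 453)) - 286251 = (-28950 - 456) - 286251 = -29406 - 286251 = -315657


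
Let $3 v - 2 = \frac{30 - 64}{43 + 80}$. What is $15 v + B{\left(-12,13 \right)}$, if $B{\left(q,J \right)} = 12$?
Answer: $\frac{2536}{123} \approx 20.618$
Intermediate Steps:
$v = \frac{212}{369}$ ($v = \frac{2}{3} + \frac{\left(30 - 64\right) \frac{1}{43 + 80}}{3} = \frac{2}{3} + \frac{\left(-34\right) \frac{1}{123}}{3} = \frac{2}{3} + \frac{1}{3} \left(- \frac{34}{123}\right) = \frac{2}{3} - \frac{34}{369} = \frac{212}{369} \approx 0.57453$)
$15 v + B{\left(-12,13 \right)} = 15 \cdot \frac{212}{369} + 12 = \frac{1060}{123} + 12 = \frac{2536}{123}$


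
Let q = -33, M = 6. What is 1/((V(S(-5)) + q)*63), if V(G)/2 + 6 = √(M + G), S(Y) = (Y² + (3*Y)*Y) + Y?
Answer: -5/11347 - 2*√101/102123 ≈ -0.00063746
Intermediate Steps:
S(Y) = Y + 4*Y² (S(Y) = (Y² + 3*Y²) + Y = 4*Y² + Y = Y + 4*Y²)
V(G) = -12 + 2*√(6 + G)
1/((V(S(-5)) + q)*63) = 1/(((-12 + 2*√(6 - 5*(1 + 4*(-5)))) - 33)*63) = 1/(((-12 + 2*√(6 - 5*(1 - 20))) - 33)*63) = 1/(((-12 + 2*√(6 - 5*(-19))) - 33)*63) = 1/(((-12 + 2*√(6 + 95)) - 33)*63) = 1/(((-12 + 2*√101) - 33)*63) = 1/((-45 + 2*√101)*63) = 1/(-2835 + 126*√101)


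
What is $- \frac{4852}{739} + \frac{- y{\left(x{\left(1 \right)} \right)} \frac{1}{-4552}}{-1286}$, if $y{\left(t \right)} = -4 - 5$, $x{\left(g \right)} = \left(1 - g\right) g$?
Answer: $- \frac{28402980293}{4326011408} \approx -6.5656$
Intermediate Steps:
$x{\left(g \right)} = g \left(1 - g\right)$
$y{\left(t \right)} = -9$
$- \frac{4852}{739} + \frac{- y{\left(x{\left(1 \right)} \right)} \frac{1}{-4552}}{-1286} = - \frac{4852}{739} + \frac{\left(-1\right) \left(-9\right) \frac{1}{-4552}}{-1286} = \left(-4852\right) \frac{1}{739} + 9 \left(- \frac{1}{4552}\right) \left(- \frac{1}{1286}\right) = - \frac{4852}{739} - - \frac{9}{5853872} = - \frac{4852}{739} + \frac{9}{5853872} = - \frac{28402980293}{4326011408}$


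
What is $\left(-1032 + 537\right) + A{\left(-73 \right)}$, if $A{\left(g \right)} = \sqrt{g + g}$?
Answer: $-495 + i \sqrt{146} \approx -495.0 + 12.083 i$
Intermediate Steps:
$A{\left(g \right)} = \sqrt{2} \sqrt{g}$ ($A{\left(g \right)} = \sqrt{2 g} = \sqrt{2} \sqrt{g}$)
$\left(-1032 + 537\right) + A{\left(-73 \right)} = \left(-1032 + 537\right) + \sqrt{2} \sqrt{-73} = -495 + \sqrt{2} i \sqrt{73} = -495 + i \sqrt{146}$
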